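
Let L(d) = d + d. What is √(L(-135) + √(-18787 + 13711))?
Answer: √(-270 + 6*I*√141) ≈ 2.1496 + 16.572*I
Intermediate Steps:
L(d) = 2*d
√(L(-135) + √(-18787 + 13711)) = √(2*(-135) + √(-18787 + 13711)) = √(-270 + √(-5076)) = √(-270 + 6*I*√141)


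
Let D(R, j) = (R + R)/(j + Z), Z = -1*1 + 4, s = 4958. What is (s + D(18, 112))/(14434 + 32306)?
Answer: 285103/2687550 ≈ 0.10608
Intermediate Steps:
Z = 3 (Z = -1 + 4 = 3)
D(R, j) = 2*R/(3 + j) (D(R, j) = (R + R)/(j + 3) = (2*R)/(3 + j) = 2*R/(3 + j))
(s + D(18, 112))/(14434 + 32306) = (4958 + 2*18/(3 + 112))/(14434 + 32306) = (4958 + 2*18/115)/46740 = (4958 + 2*18*(1/115))*(1/46740) = (4958 + 36/115)*(1/46740) = (570206/115)*(1/46740) = 285103/2687550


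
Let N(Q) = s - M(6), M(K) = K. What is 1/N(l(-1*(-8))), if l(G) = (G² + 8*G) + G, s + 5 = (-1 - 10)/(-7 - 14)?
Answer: -21/220 ≈ -0.095455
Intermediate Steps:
s = -94/21 (s = -5 + (-1 - 10)/(-7 - 14) = -5 - 11/(-21) = -5 - 11*(-1/21) = -5 + 11/21 = -94/21 ≈ -4.4762)
l(G) = G² + 9*G
N(Q) = -220/21 (N(Q) = -94/21 - 1*6 = -94/21 - 6 = -220/21)
1/N(l(-1*(-8))) = 1/(-220/21) = -21/220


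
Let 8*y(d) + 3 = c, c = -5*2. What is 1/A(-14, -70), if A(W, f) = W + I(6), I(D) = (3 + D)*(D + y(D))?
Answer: 8/203 ≈ 0.039409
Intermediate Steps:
c = -10
y(d) = -13/8 (y(d) = -3/8 + (⅛)*(-10) = -3/8 - 5/4 = -13/8)
I(D) = (3 + D)*(-13/8 + D) (I(D) = (3 + D)*(D - 13/8) = (3 + D)*(-13/8 + D))
A(W, f) = 315/8 + W (A(W, f) = W + (-39/8 + 6² + (11/8)*6) = W + (-39/8 + 36 + 33/4) = W + 315/8 = 315/8 + W)
1/A(-14, -70) = 1/(315/8 - 14) = 1/(203/8) = 8/203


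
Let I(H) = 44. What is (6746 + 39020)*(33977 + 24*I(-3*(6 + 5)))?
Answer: 1603320278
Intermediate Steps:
(6746 + 39020)*(33977 + 24*I(-3*(6 + 5))) = (6746 + 39020)*(33977 + 24*44) = 45766*(33977 + 1056) = 45766*35033 = 1603320278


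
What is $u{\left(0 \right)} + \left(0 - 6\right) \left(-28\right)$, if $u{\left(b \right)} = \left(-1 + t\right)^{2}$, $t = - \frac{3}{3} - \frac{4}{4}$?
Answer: $177$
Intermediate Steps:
$t = -2$ ($t = \left(-3\right) \frac{1}{3} - 1 = -1 - 1 = -2$)
$u{\left(b \right)} = 9$ ($u{\left(b \right)} = \left(-1 - 2\right)^{2} = \left(-3\right)^{2} = 9$)
$u{\left(0 \right)} + \left(0 - 6\right) \left(-28\right) = 9 + \left(0 - 6\right) \left(-28\right) = 9 - -168 = 9 + 168 = 177$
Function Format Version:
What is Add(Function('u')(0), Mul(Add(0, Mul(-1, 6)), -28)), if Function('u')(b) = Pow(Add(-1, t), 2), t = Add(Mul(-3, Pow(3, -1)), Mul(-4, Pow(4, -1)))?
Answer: 177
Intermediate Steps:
t = -2 (t = Add(Mul(-3, Rational(1, 3)), Mul(-4, Rational(1, 4))) = Add(-1, -1) = -2)
Function('u')(b) = 9 (Function('u')(b) = Pow(Add(-1, -2), 2) = Pow(-3, 2) = 9)
Add(Function('u')(0), Mul(Add(0, Mul(-1, 6)), -28)) = Add(9, Mul(Add(0, Mul(-1, 6)), -28)) = Add(9, Mul(Add(0, -6), -28)) = Add(9, Mul(-6, -28)) = Add(9, 168) = 177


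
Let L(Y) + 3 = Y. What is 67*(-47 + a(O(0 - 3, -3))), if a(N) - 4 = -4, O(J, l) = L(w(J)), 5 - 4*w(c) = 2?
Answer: -3149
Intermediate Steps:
w(c) = ¾ (w(c) = 5/4 - ¼*2 = 5/4 - ½ = ¾)
L(Y) = -3 + Y
O(J, l) = -9/4 (O(J, l) = -3 + ¾ = -9/4)
a(N) = 0 (a(N) = 4 - 4 = 0)
67*(-47 + a(O(0 - 3, -3))) = 67*(-47 + 0) = 67*(-47) = -3149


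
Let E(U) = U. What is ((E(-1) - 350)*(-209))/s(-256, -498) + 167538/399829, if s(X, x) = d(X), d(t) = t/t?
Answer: 29331223149/399829 ≈ 73359.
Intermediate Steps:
d(t) = 1
s(X, x) = 1
((E(-1) - 350)*(-209))/s(-256, -498) + 167538/399829 = ((-1 - 350)*(-209))/1 + 167538/399829 = -351*(-209)*1 + 167538*(1/399829) = 73359*1 + 167538/399829 = 73359 + 167538/399829 = 29331223149/399829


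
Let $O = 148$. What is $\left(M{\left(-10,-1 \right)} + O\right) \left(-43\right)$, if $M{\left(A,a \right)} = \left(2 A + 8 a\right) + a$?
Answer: $-5117$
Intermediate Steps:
$M{\left(A,a \right)} = 2 A + 9 a$
$\left(M{\left(-10,-1 \right)} + O\right) \left(-43\right) = \left(\left(2 \left(-10\right) + 9 \left(-1\right)\right) + 148\right) \left(-43\right) = \left(\left(-20 - 9\right) + 148\right) \left(-43\right) = \left(-29 + 148\right) \left(-43\right) = 119 \left(-43\right) = -5117$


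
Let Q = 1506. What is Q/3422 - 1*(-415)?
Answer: 710818/1711 ≈ 415.44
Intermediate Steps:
Q/3422 - 1*(-415) = 1506/3422 - 1*(-415) = 1506*(1/3422) + 415 = 753/1711 + 415 = 710818/1711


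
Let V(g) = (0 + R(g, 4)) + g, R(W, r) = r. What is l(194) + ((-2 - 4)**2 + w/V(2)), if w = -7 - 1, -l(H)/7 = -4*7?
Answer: 692/3 ≈ 230.67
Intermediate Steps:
l(H) = 196 (l(H) = -(-28)*7 = -7*(-28) = 196)
V(g) = 4 + g (V(g) = (0 + 4) + g = 4 + g)
w = -8
l(194) + ((-2 - 4)**2 + w/V(2)) = 196 + ((-2 - 4)**2 - 8/(4 + 2)) = 196 + ((-6)**2 - 8/6) = 196 + (36 - 8*1/6) = 196 + (36 - 4/3) = 196 + 104/3 = 692/3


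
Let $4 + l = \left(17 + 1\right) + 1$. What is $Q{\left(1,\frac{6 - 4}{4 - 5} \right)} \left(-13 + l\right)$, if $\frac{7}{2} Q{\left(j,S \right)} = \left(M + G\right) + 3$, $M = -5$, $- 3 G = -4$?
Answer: $- \frac{8}{21} \approx -0.38095$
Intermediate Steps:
$G = \frac{4}{3}$ ($G = \left(- \frac{1}{3}\right) \left(-4\right) = \frac{4}{3} \approx 1.3333$)
$l = 15$ ($l = -4 + \left(\left(17 + 1\right) + 1\right) = -4 + \left(18 + 1\right) = -4 + 19 = 15$)
$Q{\left(j,S \right)} = - \frac{4}{21}$ ($Q{\left(j,S \right)} = \frac{2 \left(\left(-5 + \frac{4}{3}\right) + 3\right)}{7} = \frac{2 \left(- \frac{11}{3} + 3\right)}{7} = \frac{2}{7} \left(- \frac{2}{3}\right) = - \frac{4}{21}$)
$Q{\left(1,\frac{6 - 4}{4 - 5} \right)} \left(-13 + l\right) = - \frac{4 \left(-13 + 15\right)}{21} = \left(- \frac{4}{21}\right) 2 = - \frac{8}{21}$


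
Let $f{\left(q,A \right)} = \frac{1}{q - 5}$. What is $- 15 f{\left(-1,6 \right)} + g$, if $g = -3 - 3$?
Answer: $- \frac{7}{2} \approx -3.5$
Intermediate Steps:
$f{\left(q,A \right)} = \frac{1}{-5 + q}$
$g = -6$ ($g = -3 - 3 = -6$)
$- 15 f{\left(-1,6 \right)} + g = - \frac{15}{-5 - 1} - 6 = - \frac{15}{-6} - 6 = \left(-15\right) \left(- \frac{1}{6}\right) - 6 = \frac{5}{2} - 6 = - \frac{7}{2}$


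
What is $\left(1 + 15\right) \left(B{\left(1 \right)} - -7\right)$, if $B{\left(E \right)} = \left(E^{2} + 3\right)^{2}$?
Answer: $368$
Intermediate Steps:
$B{\left(E \right)} = \left(3 + E^{2}\right)^{2}$
$\left(1 + 15\right) \left(B{\left(1 \right)} - -7\right) = \left(1 + 15\right) \left(\left(3 + 1^{2}\right)^{2} - -7\right) = 16 \left(\left(3 + 1\right)^{2} + 7\right) = 16 \left(4^{2} + 7\right) = 16 \left(16 + 7\right) = 16 \cdot 23 = 368$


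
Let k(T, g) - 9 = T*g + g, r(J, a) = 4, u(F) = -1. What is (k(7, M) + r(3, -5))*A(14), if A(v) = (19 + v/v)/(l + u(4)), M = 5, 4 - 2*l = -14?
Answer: 265/2 ≈ 132.50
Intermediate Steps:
l = 9 (l = 2 - ½*(-14) = 2 + 7 = 9)
k(T, g) = 9 + g + T*g (k(T, g) = 9 + (T*g + g) = 9 + (g + T*g) = 9 + g + T*g)
A(v) = 5/2 (A(v) = (19 + v/v)/(9 - 1) = (19 + 1)/8 = 20*(⅛) = 5/2)
(k(7, M) + r(3, -5))*A(14) = ((9 + 5 + 7*5) + 4)*(5/2) = ((9 + 5 + 35) + 4)*(5/2) = (49 + 4)*(5/2) = 53*(5/2) = 265/2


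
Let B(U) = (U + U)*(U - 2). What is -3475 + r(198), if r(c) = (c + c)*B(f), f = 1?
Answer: -4267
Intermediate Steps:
B(U) = 2*U*(-2 + U) (B(U) = (2*U)*(-2 + U) = 2*U*(-2 + U))
r(c) = -4*c (r(c) = (c + c)*(2*1*(-2 + 1)) = (2*c)*(2*1*(-1)) = (2*c)*(-2) = -4*c)
-3475 + r(198) = -3475 - 4*198 = -3475 - 792 = -4267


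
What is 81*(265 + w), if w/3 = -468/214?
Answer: 2239893/107 ≈ 20934.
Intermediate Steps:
w = -702/107 (w = 3*(-468/214) = 3*(-468*1/214) = 3*(-234/107) = -702/107 ≈ -6.5607)
81*(265 + w) = 81*(265 - 702/107) = 81*(27653/107) = 2239893/107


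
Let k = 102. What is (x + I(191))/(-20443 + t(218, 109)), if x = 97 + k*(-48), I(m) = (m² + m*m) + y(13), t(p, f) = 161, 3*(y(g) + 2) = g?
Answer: -102248/30423 ≈ -3.3609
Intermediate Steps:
y(g) = -2 + g/3
I(m) = 7/3 + 2*m² (I(m) = (m² + m*m) + (-2 + (⅓)*13) = (m² + m²) + (-2 + 13/3) = 2*m² + 7/3 = 7/3 + 2*m²)
x = -4799 (x = 97 + 102*(-48) = 97 - 4896 = -4799)
(x + I(191))/(-20443 + t(218, 109)) = (-4799 + (7/3 + 2*191²))/(-20443 + 161) = (-4799 + (7/3 + 2*36481))/(-20282) = (-4799 + (7/3 + 72962))*(-1/20282) = (-4799 + 218893/3)*(-1/20282) = (204496/3)*(-1/20282) = -102248/30423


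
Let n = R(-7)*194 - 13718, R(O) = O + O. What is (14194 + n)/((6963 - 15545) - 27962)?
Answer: 35/571 ≈ 0.061296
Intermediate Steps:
R(O) = 2*O
n = -16434 (n = (2*(-7))*194 - 13718 = -14*194 - 13718 = -2716 - 13718 = -16434)
(14194 + n)/((6963 - 15545) - 27962) = (14194 - 16434)/((6963 - 15545) - 27962) = -2240/(-8582 - 27962) = -2240/(-36544) = -2240*(-1/36544) = 35/571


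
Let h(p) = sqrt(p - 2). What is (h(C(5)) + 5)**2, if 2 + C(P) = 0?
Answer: 21 + 20*I ≈ 21.0 + 20.0*I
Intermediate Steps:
C(P) = -2 (C(P) = -2 + 0 = -2)
h(p) = sqrt(-2 + p)
(h(C(5)) + 5)**2 = (sqrt(-2 - 2) + 5)**2 = (sqrt(-4) + 5)**2 = (2*I + 5)**2 = (5 + 2*I)**2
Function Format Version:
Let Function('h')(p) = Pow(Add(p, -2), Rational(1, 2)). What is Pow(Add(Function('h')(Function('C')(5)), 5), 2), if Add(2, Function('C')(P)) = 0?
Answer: Add(21, Mul(20, I)) ≈ Add(21.000, Mul(20.000, I))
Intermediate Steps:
Function('C')(P) = -2 (Function('C')(P) = Add(-2, 0) = -2)
Function('h')(p) = Pow(Add(-2, p), Rational(1, 2))
Pow(Add(Function('h')(Function('C')(5)), 5), 2) = Pow(Add(Pow(Add(-2, -2), Rational(1, 2)), 5), 2) = Pow(Add(Pow(-4, Rational(1, 2)), 5), 2) = Pow(Add(Mul(2, I), 5), 2) = Pow(Add(5, Mul(2, I)), 2)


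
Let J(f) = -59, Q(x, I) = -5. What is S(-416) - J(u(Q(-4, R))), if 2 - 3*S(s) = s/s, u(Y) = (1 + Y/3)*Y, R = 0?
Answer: 178/3 ≈ 59.333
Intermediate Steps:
u(Y) = Y*(1 + Y/3) (u(Y) = (1 + Y*(⅓))*Y = (1 + Y/3)*Y = Y*(1 + Y/3))
S(s) = ⅓ (S(s) = ⅔ - s/(3*s) = ⅔ - ⅓*1 = ⅔ - ⅓ = ⅓)
S(-416) - J(u(Q(-4, R))) = ⅓ - 1*(-59) = ⅓ + 59 = 178/3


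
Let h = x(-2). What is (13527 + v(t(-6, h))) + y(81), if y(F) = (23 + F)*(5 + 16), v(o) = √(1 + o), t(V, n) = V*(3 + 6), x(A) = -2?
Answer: 15711 + I*√53 ≈ 15711.0 + 7.2801*I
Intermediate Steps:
h = -2
t(V, n) = 9*V (t(V, n) = V*9 = 9*V)
y(F) = 483 + 21*F (y(F) = (23 + F)*21 = 483 + 21*F)
(13527 + v(t(-6, h))) + y(81) = (13527 + √(1 + 9*(-6))) + (483 + 21*81) = (13527 + √(1 - 54)) + (483 + 1701) = (13527 + √(-53)) + 2184 = (13527 + I*√53) + 2184 = 15711 + I*√53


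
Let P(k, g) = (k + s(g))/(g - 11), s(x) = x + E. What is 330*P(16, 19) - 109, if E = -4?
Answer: 4679/4 ≈ 1169.8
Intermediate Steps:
s(x) = -4 + x (s(x) = x - 4 = -4 + x)
P(k, g) = (-4 + g + k)/(-11 + g) (P(k, g) = (k + (-4 + g))/(g - 11) = (-4 + g + k)/(-11 + g))
330*P(16, 19) - 109 = 330*((-4 + 19 + 16)/(-11 + 19)) - 109 = 330*(31/8) - 109 = 5115/4 - 109 = 4679/4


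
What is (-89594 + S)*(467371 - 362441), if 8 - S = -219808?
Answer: 13664194460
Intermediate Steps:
S = 219816 (S = 8 - 1*(-219808) = 8 + 219808 = 219816)
(-89594 + S)*(467371 - 362441) = (-89594 + 219816)*(467371 - 362441) = 130222*104930 = 13664194460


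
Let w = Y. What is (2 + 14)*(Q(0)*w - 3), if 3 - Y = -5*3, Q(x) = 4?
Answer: 1104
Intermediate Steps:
Y = 18 (Y = 3 - (-5)*3 = 3 - 1*(-15) = 3 + 15 = 18)
w = 18
(2 + 14)*(Q(0)*w - 3) = (2 + 14)*(4*18 - 3) = 16*(72 - 3) = 16*69 = 1104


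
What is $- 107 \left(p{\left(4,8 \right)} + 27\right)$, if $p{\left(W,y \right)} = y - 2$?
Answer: $-3531$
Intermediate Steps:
$p{\left(W,y \right)} = -2 + y$
$- 107 \left(p{\left(4,8 \right)} + 27\right) = - 107 \left(\left(-2 + 8\right) + 27\right) = - 107 \left(6 + 27\right) = \left(-107\right) 33 = -3531$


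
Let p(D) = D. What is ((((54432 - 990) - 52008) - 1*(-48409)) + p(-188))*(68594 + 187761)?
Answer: 12729307525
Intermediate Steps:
((((54432 - 990) - 52008) - 1*(-48409)) + p(-188))*(68594 + 187761) = ((((54432 - 990) - 52008) - 1*(-48409)) - 188)*(68594 + 187761) = (((53442 - 52008) + 48409) - 188)*256355 = ((1434 + 48409) - 188)*256355 = (49843 - 188)*256355 = 49655*256355 = 12729307525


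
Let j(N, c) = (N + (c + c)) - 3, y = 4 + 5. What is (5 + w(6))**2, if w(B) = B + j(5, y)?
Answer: 961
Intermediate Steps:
y = 9
j(N, c) = -3 + N + 2*c (j(N, c) = (N + 2*c) - 3 = -3 + N + 2*c)
w(B) = 20 + B (w(B) = B + (-3 + 5 + 2*9) = B + (-3 + 5 + 18) = B + 20 = 20 + B)
(5 + w(6))**2 = (5 + (20 + 6))**2 = (5 + 26)**2 = 31**2 = 961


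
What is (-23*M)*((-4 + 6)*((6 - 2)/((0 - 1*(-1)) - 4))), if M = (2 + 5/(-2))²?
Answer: 46/3 ≈ 15.333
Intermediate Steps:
M = ¼ (M = (2 + 5*(-½))² = (2 - 5/2)² = (-½)² = ¼ ≈ 0.25000)
(-23*M)*((-4 + 6)*((6 - 2)/((0 - 1*(-1)) - 4))) = (-23*¼)*((-4 + 6)*((6 - 2)/((0 - 1*(-1)) - 4))) = -23*4/((0 + 1) - 4)/2 = -23*4/(1 - 4)/2 = -23*4/(-3)/2 = -23*4*(-⅓)/2 = -23*(-4)/(2*3) = -23/4*(-8/3) = 46/3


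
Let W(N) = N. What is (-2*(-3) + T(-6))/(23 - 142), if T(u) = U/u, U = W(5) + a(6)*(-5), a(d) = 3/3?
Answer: -6/119 ≈ -0.050420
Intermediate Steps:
a(d) = 1 (a(d) = 3*(1/3) = 1)
U = 0 (U = 5 + 1*(-5) = 5 - 5 = 0)
T(u) = 0 (T(u) = 0/u = 0)
(-2*(-3) + T(-6))/(23 - 142) = (-2*(-3) + 0)/(23 - 142) = (6 + 0)/(-119) = -1/119*6 = -6/119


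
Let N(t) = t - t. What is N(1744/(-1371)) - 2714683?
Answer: -2714683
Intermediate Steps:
N(t) = 0
N(1744/(-1371)) - 2714683 = 0 - 2714683 = -2714683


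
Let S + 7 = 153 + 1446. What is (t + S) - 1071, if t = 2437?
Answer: 2958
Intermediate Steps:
S = 1592 (S = -7 + (153 + 1446) = -7 + 1599 = 1592)
(t + S) - 1071 = (2437 + 1592) - 1071 = 4029 - 1071 = 2958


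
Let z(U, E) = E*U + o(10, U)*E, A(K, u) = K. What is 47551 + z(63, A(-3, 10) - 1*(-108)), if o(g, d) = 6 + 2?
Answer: 55006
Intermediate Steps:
o(g, d) = 8
z(U, E) = 8*E + E*U (z(U, E) = E*U + 8*E = 8*E + E*U)
47551 + z(63, A(-3, 10) - 1*(-108)) = 47551 + (-3 - 1*(-108))*(8 + 63) = 47551 + (-3 + 108)*71 = 47551 + 105*71 = 47551 + 7455 = 55006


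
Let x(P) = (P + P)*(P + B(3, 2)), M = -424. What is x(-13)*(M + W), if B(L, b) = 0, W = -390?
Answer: -275132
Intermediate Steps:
x(P) = 2*P² (x(P) = (P + P)*(P + 0) = (2*P)*P = 2*P²)
x(-13)*(M + W) = (2*(-13)²)*(-424 - 390) = (2*169)*(-814) = 338*(-814) = -275132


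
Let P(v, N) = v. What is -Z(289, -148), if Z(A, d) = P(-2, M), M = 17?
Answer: 2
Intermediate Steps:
Z(A, d) = -2
-Z(289, -148) = -1*(-2) = 2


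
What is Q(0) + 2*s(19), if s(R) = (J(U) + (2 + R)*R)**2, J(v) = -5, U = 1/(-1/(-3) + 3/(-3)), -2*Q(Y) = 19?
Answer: 620925/2 ≈ 3.1046e+5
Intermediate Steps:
Q(Y) = -19/2 (Q(Y) = -1/2*19 = -19/2)
U = -3/2 (U = 1/(-1*(-1/3) + 3*(-1/3)) = 1/(1/3 - 1) = 1/(-2/3) = -3/2 ≈ -1.5000)
s(R) = (-5 + R*(2 + R))**2 (s(R) = (-5 + (2 + R)*R)**2 = (-5 + R*(2 + R))**2)
Q(0) + 2*s(19) = -19/2 + 2*(-5 + 19**2 + 2*19)**2 = -19/2 + 2*(-5 + 361 + 38)**2 = -19/2 + 2*394**2 = -19/2 + 2*155236 = -19/2 + 310472 = 620925/2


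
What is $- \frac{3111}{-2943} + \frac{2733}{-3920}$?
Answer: $\frac{1383967}{3845520} \approx 0.35989$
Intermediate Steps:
$- \frac{3111}{-2943} + \frac{2733}{-3920} = \left(-3111\right) \left(- \frac{1}{2943}\right) + 2733 \left(- \frac{1}{3920}\right) = \frac{1037}{981} - \frac{2733}{3920} = \frac{1383967}{3845520}$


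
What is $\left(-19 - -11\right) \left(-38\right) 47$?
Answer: $14288$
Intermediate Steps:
$\left(-19 - -11\right) \left(-38\right) 47 = \left(-19 + 11\right) \left(-38\right) 47 = \left(-8\right) \left(-38\right) 47 = 304 \cdot 47 = 14288$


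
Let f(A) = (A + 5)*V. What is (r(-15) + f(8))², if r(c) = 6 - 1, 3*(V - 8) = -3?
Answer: 9216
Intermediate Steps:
V = 7 (V = 8 + (⅓)*(-3) = 8 - 1 = 7)
f(A) = 35 + 7*A (f(A) = (A + 5)*7 = (5 + A)*7 = 35 + 7*A)
r(c) = 5
(r(-15) + f(8))² = (5 + (35 + 7*8))² = (5 + (35 + 56))² = (5 + 91)² = 96² = 9216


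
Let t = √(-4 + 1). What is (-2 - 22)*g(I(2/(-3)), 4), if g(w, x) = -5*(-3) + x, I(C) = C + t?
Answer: -456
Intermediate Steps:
t = I*√3 (t = √(-3) = I*√3 ≈ 1.732*I)
I(C) = C + I*√3
g(w, x) = 15 + x
(-2 - 22)*g(I(2/(-3)), 4) = (-2 - 22)*(15 + 4) = -24*19 = -456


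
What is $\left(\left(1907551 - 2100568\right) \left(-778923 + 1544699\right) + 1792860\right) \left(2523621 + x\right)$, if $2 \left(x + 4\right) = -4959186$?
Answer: $-6507011050447968$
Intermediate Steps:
$x = -2479597$ ($x = -4 + \frac{1}{2} \left(-4959186\right) = -4 - 2479593 = -2479597$)
$\left(\left(1907551 - 2100568\right) \left(-778923 + 1544699\right) + 1792860\right) \left(2523621 + x\right) = \left(\left(1907551 - 2100568\right) \left(-778923 + 1544699\right) + 1792860\right) \left(2523621 - 2479597\right) = \left(\left(-193017\right) 765776 + 1792860\right) 44024 = \left(-147807786192 + 1792860\right) 44024 = \left(-147805993332\right) 44024 = -6507011050447968$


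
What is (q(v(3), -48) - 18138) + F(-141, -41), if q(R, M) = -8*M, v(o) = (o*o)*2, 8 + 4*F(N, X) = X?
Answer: -71065/4 ≈ -17766.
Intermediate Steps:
F(N, X) = -2 + X/4
v(o) = 2*o² (v(o) = o²*2 = 2*o²)
(q(v(3), -48) - 18138) + F(-141, -41) = (-8*(-48) - 18138) + (-2 + (¼)*(-41)) = (384 - 18138) + (-2 - 41/4) = -17754 - 49/4 = -71065/4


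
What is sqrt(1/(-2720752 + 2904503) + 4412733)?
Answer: 2*sqrt(37248353622946621)/183751 ≈ 2100.7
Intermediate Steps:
sqrt(1/(-2720752 + 2904503) + 4412733) = sqrt(1/183751 + 4412733) = sqrt(810844101484/183751) = 2*sqrt(37248353622946621)/183751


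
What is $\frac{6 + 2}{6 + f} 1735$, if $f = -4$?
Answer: $6940$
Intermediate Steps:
$\frac{6 + 2}{6 + f} 1735 = \frac{6 + 2}{6 - 4} \cdot 1735 = \frac{8}{2} \cdot 1735 = 8 \cdot \frac{1}{2} \cdot 1735 = 4 \cdot 1735 = 6940$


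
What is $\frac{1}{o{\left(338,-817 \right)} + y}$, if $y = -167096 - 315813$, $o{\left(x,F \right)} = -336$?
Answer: $- \frac{1}{483245} \approx -2.0693 \cdot 10^{-6}$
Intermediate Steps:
$y = -482909$
$\frac{1}{o{\left(338,-817 \right)} + y} = \frac{1}{-336 - 482909} = \frac{1}{-483245} = - \frac{1}{483245}$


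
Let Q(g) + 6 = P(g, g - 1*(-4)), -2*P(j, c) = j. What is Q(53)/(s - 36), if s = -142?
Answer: 65/356 ≈ 0.18258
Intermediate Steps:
P(j, c) = -j/2
Q(g) = -6 - g/2
Q(53)/(s - 36) = (-6 - ½*53)/(-142 - 36) = (-6 - 53/2)/(-178) = -65/2*(-1/178) = 65/356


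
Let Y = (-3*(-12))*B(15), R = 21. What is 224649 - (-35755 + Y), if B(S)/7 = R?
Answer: 255112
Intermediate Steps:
B(S) = 147 (B(S) = 7*21 = 147)
Y = 5292 (Y = -3*(-12)*147 = 36*147 = 5292)
224649 - (-35755 + Y) = 224649 - (-35755 + 5292) = 224649 - 1*(-30463) = 224649 + 30463 = 255112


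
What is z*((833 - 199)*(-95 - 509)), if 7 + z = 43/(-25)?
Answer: 83480048/25 ≈ 3.3392e+6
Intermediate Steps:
z = -218/25 (z = -7 + 43/(-25) = -7 + 43*(-1/25) = -7 - 43/25 = -218/25 ≈ -8.7200)
z*((833 - 199)*(-95 - 509)) = -218*(833 - 199)*(-95 - 509)/25 = -138212*(-604)/25 = -218/25*(-382936) = 83480048/25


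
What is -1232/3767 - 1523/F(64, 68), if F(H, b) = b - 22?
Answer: -5793813/173282 ≈ -33.436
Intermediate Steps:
F(H, b) = -22 + b
-1232/3767 - 1523/F(64, 68) = -1232/3767 - 1523/(-22 + 68) = -1232*1/3767 - 1523/46 = -1232/3767 - 1523*1/46 = -1232/3767 - 1523/46 = -5793813/173282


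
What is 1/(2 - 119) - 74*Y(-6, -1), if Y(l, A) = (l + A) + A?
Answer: 69263/117 ≈ 591.99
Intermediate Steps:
Y(l, A) = l + 2*A (Y(l, A) = (A + l) + A = l + 2*A)
1/(2 - 119) - 74*Y(-6, -1) = 1/(2 - 119) - 74*(-6 + 2*(-1)) = 1/(-117) - 74*(-6 - 2) = -1/117 - 74*(-8) = -1/117 + 592 = 69263/117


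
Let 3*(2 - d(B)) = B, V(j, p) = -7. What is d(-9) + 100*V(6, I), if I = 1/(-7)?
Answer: -695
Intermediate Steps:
I = -1/7 (I = 1*(-1/7) = -1/7 ≈ -0.14286)
d(B) = 2 - B/3
d(-9) + 100*V(6, I) = (2 - 1/3*(-9)) + 100*(-7) = (2 + 3) - 700 = 5 - 700 = -695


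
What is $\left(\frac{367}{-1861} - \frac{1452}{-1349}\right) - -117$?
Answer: $\frac{295934302}{2510489} \approx 117.88$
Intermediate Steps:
$\left(\frac{367}{-1861} - \frac{1452}{-1349}\right) - -117 = \left(367 \left(- \frac{1}{1861}\right) - - \frac{1452}{1349}\right) + 117 = \left(- \frac{367}{1861} + \frac{1452}{1349}\right) + 117 = \frac{2207089}{2510489} + 117 = \frac{295934302}{2510489}$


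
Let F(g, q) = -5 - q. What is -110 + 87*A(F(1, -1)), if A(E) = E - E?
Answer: -110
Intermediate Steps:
A(E) = 0
-110 + 87*A(F(1, -1)) = -110 + 87*0 = -110 + 0 = -110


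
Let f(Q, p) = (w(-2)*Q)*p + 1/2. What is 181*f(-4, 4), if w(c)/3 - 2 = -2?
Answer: 181/2 ≈ 90.500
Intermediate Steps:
w(c) = 0 (w(c) = 6 + 3*(-2) = 6 - 6 = 0)
f(Q, p) = ½ (f(Q, p) = (0*Q)*p + 1/2 = 0*p + ½ = 0 + ½ = ½)
181*f(-4, 4) = 181*(½) = 181/2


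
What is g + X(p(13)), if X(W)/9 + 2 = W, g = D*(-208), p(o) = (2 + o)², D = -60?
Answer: 14487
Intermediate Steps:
g = 12480 (g = -60*(-208) = 12480)
X(W) = -18 + 9*W
g + X(p(13)) = 12480 + (-18 + 9*(2 + 13)²) = 12480 + (-18 + 9*15²) = 12480 + (-18 + 9*225) = 12480 + (-18 + 2025) = 12480 + 2007 = 14487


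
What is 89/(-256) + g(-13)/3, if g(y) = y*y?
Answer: 42997/768 ≈ 55.986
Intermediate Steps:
g(y) = y²
89/(-256) + g(-13)/3 = 89/(-256) + (-13)²/3 = 89*(-1/256) + 169*(⅓) = -89/256 + 169/3 = 42997/768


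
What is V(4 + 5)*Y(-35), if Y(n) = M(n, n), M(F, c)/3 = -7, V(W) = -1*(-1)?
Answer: -21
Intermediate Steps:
V(W) = 1
M(F, c) = -21 (M(F, c) = 3*(-7) = -21)
Y(n) = -21
V(4 + 5)*Y(-35) = 1*(-21) = -21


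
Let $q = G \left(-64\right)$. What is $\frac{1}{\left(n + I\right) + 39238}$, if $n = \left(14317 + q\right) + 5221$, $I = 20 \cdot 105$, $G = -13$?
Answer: $\frac{1}{61708} \approx 1.6205 \cdot 10^{-5}$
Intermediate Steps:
$q = 832$ ($q = \left(-13\right) \left(-64\right) = 832$)
$I = 2100$
$n = 20370$ ($n = \left(14317 + 832\right) + 5221 = 15149 + 5221 = 20370$)
$\frac{1}{\left(n + I\right) + 39238} = \frac{1}{\left(20370 + 2100\right) + 39238} = \frac{1}{22470 + 39238} = \frac{1}{61708}$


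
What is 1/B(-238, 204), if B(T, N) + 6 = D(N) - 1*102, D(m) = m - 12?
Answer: 1/84 ≈ 0.011905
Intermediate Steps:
D(m) = -12 + m
B(T, N) = -120 + N (B(T, N) = -6 + ((-12 + N) - 1*102) = -6 + ((-12 + N) - 102) = -6 + (-114 + N) = -120 + N)
1/B(-238, 204) = 1/(-120 + 204) = 1/84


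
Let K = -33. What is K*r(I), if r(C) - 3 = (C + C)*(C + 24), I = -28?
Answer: -7491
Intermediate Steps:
r(C) = 3 + 2*C*(24 + C) (r(C) = 3 + (C + C)*(C + 24) = 3 + (2*C)*(24 + C) = 3 + 2*C*(24 + C))
K*r(I) = -33*(3 + 2*(-28)² + 48*(-28)) = -33*(3 + 2*784 - 1344) = -33*(3 + 1568 - 1344) = -33*227 = -7491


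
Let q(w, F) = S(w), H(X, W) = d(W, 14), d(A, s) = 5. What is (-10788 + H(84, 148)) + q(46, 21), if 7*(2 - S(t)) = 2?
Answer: -75469/7 ≈ -10781.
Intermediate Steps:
H(X, W) = 5
S(t) = 12/7 (S(t) = 2 - ⅐*2 = 2 - 2/7 = 12/7)
q(w, F) = 12/7
(-10788 + H(84, 148)) + q(46, 21) = (-10788 + 5) + 12/7 = -10783 + 12/7 = -75469/7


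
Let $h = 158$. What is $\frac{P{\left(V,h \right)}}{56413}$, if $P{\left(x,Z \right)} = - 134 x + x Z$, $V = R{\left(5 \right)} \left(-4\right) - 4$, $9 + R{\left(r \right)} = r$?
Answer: $\frac{288}{56413} \approx 0.0051052$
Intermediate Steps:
$R{\left(r \right)} = -9 + r$
$V = 12$ ($V = \left(-9 + 5\right) \left(-4\right) - 4 = \left(-4\right) \left(-4\right) - 4 = 16 - 4 = 12$)
$P{\left(x,Z \right)} = - 134 x + Z x$
$\frac{P{\left(V,h \right)}}{56413} = \frac{12 \left(-134 + 158\right)}{56413} = 12 \cdot 24 \cdot \frac{1}{56413} = 288 \cdot \frac{1}{56413} = \frac{288}{56413}$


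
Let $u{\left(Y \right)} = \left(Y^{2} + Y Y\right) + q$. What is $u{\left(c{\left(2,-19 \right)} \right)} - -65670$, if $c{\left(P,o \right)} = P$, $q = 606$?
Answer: $66284$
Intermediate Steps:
$u{\left(Y \right)} = 606 + 2 Y^{2}$ ($u{\left(Y \right)} = \left(Y^{2} + Y Y\right) + 606 = \left(Y^{2} + Y^{2}\right) + 606 = 2 Y^{2} + 606 = 606 + 2 Y^{2}$)
$u{\left(c{\left(2,-19 \right)} \right)} - -65670 = \left(606 + 2 \cdot 2^{2}\right) - -65670 = \left(606 + 2 \cdot 4\right) + 65670 = \left(606 + 8\right) + 65670 = 614 + 65670 = 66284$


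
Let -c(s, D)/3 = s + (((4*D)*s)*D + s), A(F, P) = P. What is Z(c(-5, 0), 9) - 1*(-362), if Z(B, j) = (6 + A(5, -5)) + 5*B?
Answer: 513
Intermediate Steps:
c(s, D) = -6*s - 12*s*D**2 (c(s, D) = -3*(s + (((4*D)*s)*D + s)) = -3*(s + ((4*D*s)*D + s)) = -3*(s + (4*s*D**2 + s)) = -3*(s + (s + 4*s*D**2)) = -3*(2*s + 4*s*D**2) = -6*s - 12*s*D**2)
Z(B, j) = 1 + 5*B (Z(B, j) = (6 - 5) + 5*B = 1 + 5*B)
Z(c(-5, 0), 9) - 1*(-362) = (1 + 5*(-6*(-5)*(1 + 2*0**2))) - 1*(-362) = (1 + 5*(-6*(-5)*(1 + 2*0))) + 362 = (1 + 5*(-6*(-5)*(1 + 0))) + 362 = (1 + 5*(-6*(-5)*1)) + 362 = (1 + 5*30) + 362 = (1 + 150) + 362 = 151 + 362 = 513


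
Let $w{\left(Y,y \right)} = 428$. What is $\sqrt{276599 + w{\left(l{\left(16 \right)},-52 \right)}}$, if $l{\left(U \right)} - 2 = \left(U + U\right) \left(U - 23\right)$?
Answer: $\sqrt{277027} \approx 526.33$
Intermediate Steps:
$l{\left(U \right)} = 2 + 2 U \left(-23 + U\right)$ ($l{\left(U \right)} = 2 + \left(U + U\right) \left(U - 23\right) = 2 + 2 U \left(-23 + U\right)$)
$\sqrt{276599 + w{\left(l{\left(16 \right)},-52 \right)}} = \sqrt{276599 + 428} = \sqrt{277027}$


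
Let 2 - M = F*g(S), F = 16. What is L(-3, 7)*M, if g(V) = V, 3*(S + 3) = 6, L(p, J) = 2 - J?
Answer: -90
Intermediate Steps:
S = -1 (S = -3 + (⅓)*6 = -3 + 2 = -1)
M = 18 (M = 2 - 16*(-1) = 2 - 1*(-16) = 2 + 16 = 18)
L(-3, 7)*M = (2 - 1*7)*18 = (2 - 7)*18 = -5*18 = -90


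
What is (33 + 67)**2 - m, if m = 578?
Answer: 9422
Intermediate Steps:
(33 + 67)**2 - m = (33 + 67)**2 - 1*578 = 100**2 - 578 = 10000 - 578 = 9422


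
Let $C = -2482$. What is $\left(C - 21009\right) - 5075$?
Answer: $-28566$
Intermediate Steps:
$\left(C - 21009\right) - 5075 = \left(-2482 - 21009\right) - 5075 = -23491 - 5075 = -28566$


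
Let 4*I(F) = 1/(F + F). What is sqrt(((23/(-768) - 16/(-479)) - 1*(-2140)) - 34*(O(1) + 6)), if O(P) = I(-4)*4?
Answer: 7*sqrt(20932248747)/22992 ≈ 44.048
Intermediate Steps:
I(F) = 1/(8*F) (I(F) = 1/(4*(F + F)) = 1/(4*((2*F))) = (1/(2*F))/4 = 1/(8*F))
O(P) = -1/8 (O(P) = ((1/8)/(-4))*4 = ((1/8)*(-1/4))*4 = -1/32*4 = -1/8)
sqrt(((23/(-768) - 16/(-479)) - 1*(-2140)) - 34*(O(1) + 6)) = sqrt(((23/(-768) - 16/(-479)) - 1*(-2140)) - 34*(-1/8 + 6)) = sqrt(((23*(-1/768) - 16*(-1/479)) + 2140) - 34*47/8) = sqrt(((-23/768 + 16/479) + 2140) - 799/4) = sqrt((1271/367872 + 2140) - 799/4) = sqrt(787247351/367872 - 799/4) = sqrt(713764919/367872) = 7*sqrt(20932248747)/22992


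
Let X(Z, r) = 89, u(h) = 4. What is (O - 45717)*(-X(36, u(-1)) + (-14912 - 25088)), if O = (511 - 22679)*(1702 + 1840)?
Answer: 3149583184797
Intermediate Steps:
O = -78519056 (O = -22168*3542 = -78519056)
(O - 45717)*(-X(36, u(-1)) + (-14912 - 25088)) = (-78519056 - 45717)*(-1*89 + (-14912 - 25088)) = -78564773*(-89 - 40000) = -78564773*(-40089) = 3149583184797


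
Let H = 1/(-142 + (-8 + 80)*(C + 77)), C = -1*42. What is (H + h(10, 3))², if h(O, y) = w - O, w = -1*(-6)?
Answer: 90459121/5654884 ≈ 15.997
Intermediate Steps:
C = -42
w = 6
h(O, y) = 6 - O
H = 1/2378 (H = 1/(-142 + (-8 + 80)*(-42 + 77)) = 1/(-142 + 72*35) = 1/(-142 + 2520) = 1/2378 ≈ 0.00042052)
(H + h(10, 3))² = (1/2378 + (6 - 1*10))² = (1/2378 + (6 - 10))² = (1/2378 - 4)² = (-9511/2378)² = 90459121/5654884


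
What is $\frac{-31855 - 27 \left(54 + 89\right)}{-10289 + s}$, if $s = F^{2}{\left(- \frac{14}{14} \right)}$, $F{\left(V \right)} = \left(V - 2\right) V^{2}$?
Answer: $\frac{8929}{2570} \approx 3.4743$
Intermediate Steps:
$F{\left(V \right)} = V^{2} \left(-2 + V\right)$ ($F{\left(V \right)} = \left(-2 + V\right) V^{2} = V^{2} \left(-2 + V\right)$)
$s = 9$ ($s = \left(\left(- \frac{14}{14}\right)^{2} \left(-2 - \frac{14}{14}\right)\right)^{2} = \left(\left(\left(-14\right) \frac{1}{14}\right)^{2} \left(-2 - 1\right)\right)^{2} = \left(\left(-1\right)^{2} \left(-2 - 1\right)\right)^{2} = \left(1 \left(-3\right)\right)^{2} = \left(-3\right)^{2} = 9$)
$\frac{-31855 - 27 \left(54 + 89\right)}{-10289 + s} = \frac{-31855 - 27 \left(54 + 89\right)}{-10289 + 9} = \frac{-31855 - 3861}{-10280} = \left(-31855 - 3861\right) \left(- \frac{1}{10280}\right) = \left(-35716\right) \left(- \frac{1}{10280}\right) = \frac{8929}{2570}$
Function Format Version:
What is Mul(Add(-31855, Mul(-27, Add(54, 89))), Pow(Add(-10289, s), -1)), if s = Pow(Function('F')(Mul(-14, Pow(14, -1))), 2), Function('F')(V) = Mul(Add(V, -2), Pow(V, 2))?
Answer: Rational(8929, 2570) ≈ 3.4743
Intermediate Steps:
Function('F')(V) = Mul(Pow(V, 2), Add(-2, V)) (Function('F')(V) = Mul(Add(-2, V), Pow(V, 2)) = Mul(Pow(V, 2), Add(-2, V)))
s = 9 (s = Pow(Mul(Pow(Mul(-14, Pow(14, -1)), 2), Add(-2, Mul(-14, Pow(14, -1)))), 2) = Pow(Mul(Pow(Mul(-14, Rational(1, 14)), 2), Add(-2, Mul(-14, Rational(1, 14)))), 2) = Pow(Mul(Pow(-1, 2), Add(-2, -1)), 2) = Pow(Mul(1, -3), 2) = Pow(-3, 2) = 9)
Mul(Add(-31855, Mul(-27, Add(54, 89))), Pow(Add(-10289, s), -1)) = Mul(Add(-31855, Mul(-27, Add(54, 89))), Pow(Add(-10289, 9), -1)) = Mul(Add(-31855, Mul(-27, 143)), Pow(-10280, -1)) = Mul(Add(-31855, -3861), Rational(-1, 10280)) = Mul(-35716, Rational(-1, 10280)) = Rational(8929, 2570)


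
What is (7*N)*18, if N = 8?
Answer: 1008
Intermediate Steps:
(7*N)*18 = (7*8)*18 = 56*18 = 1008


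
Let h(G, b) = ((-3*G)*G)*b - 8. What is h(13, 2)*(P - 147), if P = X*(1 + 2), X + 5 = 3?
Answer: 156366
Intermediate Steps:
X = -2 (X = -5 + 3 = -2)
h(G, b) = -8 - 3*b*G² (h(G, b) = (-3*G²)*b - 8 = -3*b*G² - 8 = -8 - 3*b*G²)
P = -6 (P = -2*(1 + 2) = -2*3 = -6)
h(13, 2)*(P - 147) = (-8 - 3*2*13²)*(-6 - 147) = (-8 - 3*2*169)*(-153) = (-8 - 1014)*(-153) = -1022*(-153) = 156366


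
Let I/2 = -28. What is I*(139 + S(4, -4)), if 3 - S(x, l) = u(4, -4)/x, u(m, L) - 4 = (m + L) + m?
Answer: -7840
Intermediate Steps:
I = -56 (I = 2*(-28) = -56)
u(m, L) = 4 + L + 2*m (u(m, L) = 4 + ((m + L) + m) = 4 + ((L + m) + m) = 4 + (L + 2*m) = 4 + L + 2*m)
S(x, l) = 3 - 8/x (S(x, l) = 3 - (4 - 4 + 2*4)/x = 3 - (4 - 4 + 8)/x = 3 - 8/x)
I*(139 + S(4, -4)) = -56*(139 + (3 - 8/4)) = -56*(139 + (3 - 8*¼)) = -56*(139 + (3 - 2)) = -56*(139 + 1) = -56*140 = -7840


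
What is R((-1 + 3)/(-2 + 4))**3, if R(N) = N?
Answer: 1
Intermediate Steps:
R((-1 + 3)/(-2 + 4))**3 = ((-1 + 3)/(-2 + 4))**3 = (2/2)**3 = (2*(1/2))**3 = 1**3 = 1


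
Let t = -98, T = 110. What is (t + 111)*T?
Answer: 1430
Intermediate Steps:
(t + 111)*T = (-98 + 111)*110 = 13*110 = 1430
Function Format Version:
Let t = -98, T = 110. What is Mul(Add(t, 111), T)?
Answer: 1430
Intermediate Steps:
Mul(Add(t, 111), T) = Mul(Add(-98, 111), 110) = Mul(13, 110) = 1430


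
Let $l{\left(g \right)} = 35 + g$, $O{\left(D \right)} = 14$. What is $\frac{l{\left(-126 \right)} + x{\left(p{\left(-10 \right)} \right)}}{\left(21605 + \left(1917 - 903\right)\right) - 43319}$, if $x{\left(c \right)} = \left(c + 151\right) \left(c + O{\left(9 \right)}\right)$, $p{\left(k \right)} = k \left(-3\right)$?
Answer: $- \frac{7873}{20700} \approx -0.38034$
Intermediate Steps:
$p{\left(k \right)} = - 3 k$
$x{\left(c \right)} = \left(14 + c\right) \left(151 + c\right)$ ($x{\left(c \right)} = \left(c + 151\right) \left(c + 14\right) = \left(151 + c\right) \left(14 + c\right) = \left(14 + c\right) \left(151 + c\right)$)
$\frac{l{\left(-126 \right)} + x{\left(p{\left(-10 \right)} \right)}}{\left(21605 + \left(1917 - 903\right)\right) - 43319} = \frac{\left(35 - 126\right) + \left(2114 + \left(\left(-3\right) \left(-10\right)\right)^{2} + 165 \left(\left(-3\right) \left(-10\right)\right)\right)}{\left(21605 + \left(1917 - 903\right)\right) - 43319} = \frac{-91 + \left(2114 + 30^{2} + 165 \cdot 30\right)}{\left(21605 + 1014\right) - 43319} = \frac{-91 + \left(2114 + 900 + 4950\right)}{22619 - 43319} = \frac{-91 + 7964}{-20700} = 7873 \left(- \frac{1}{20700}\right) = - \frac{7873}{20700}$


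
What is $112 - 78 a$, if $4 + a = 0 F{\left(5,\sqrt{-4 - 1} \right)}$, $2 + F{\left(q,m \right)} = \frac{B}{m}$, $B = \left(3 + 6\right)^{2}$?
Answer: $424$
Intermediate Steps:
$B = 81$ ($B = 9^{2} = 81$)
$F{\left(q,m \right)} = -2 + \frac{81}{m}$
$a = -4$ ($a = -4 + 0 \left(-2 + \frac{81}{\sqrt{-4 - 1}}\right) = -4 + 0 \left(-2 + \frac{81}{\sqrt{-5}}\right) = -4 + 0 \left(-2 + \frac{81}{i \sqrt{5}}\right) = -4 + 0 \left(-2 + 81 \left(- \frac{i \sqrt{5}}{5}\right)\right) = -4 + 0 \left(-2 - \frac{81 i \sqrt{5}}{5}\right) = -4 + 0 = -4$)
$112 - 78 a = 112 - -312 = 112 + 312 = 424$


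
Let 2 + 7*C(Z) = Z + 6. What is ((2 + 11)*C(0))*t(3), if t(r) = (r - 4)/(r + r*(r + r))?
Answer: -52/147 ≈ -0.35374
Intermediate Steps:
C(Z) = 4/7 + Z/7 (C(Z) = -2/7 + (Z + 6)/7 = -2/7 + (6 + Z)/7 = -2/7 + (6/7 + Z/7) = 4/7 + Z/7)
t(r) = (-4 + r)/(r + 2*r²) (t(r) = (-4 + r)/(r + r*(2*r)) = (-4 + r)/(r + 2*r²))
((2 + 11)*C(0))*t(3) = ((2 + 11)*(4/7 + (⅐)*0))*((-4 + 3)/(3*(1 + 2*3))) = (13*(4/7 + 0))*((⅓)*(-1)/(1 + 6)) = (13*(4/7))*((⅓)*(-1)/7) = 52*((⅓)*(⅐)*(-1))/7 = (52/7)*(-1/21) = -52/147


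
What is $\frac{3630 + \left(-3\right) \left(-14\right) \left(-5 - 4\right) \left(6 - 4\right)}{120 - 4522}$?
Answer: $- \frac{1437}{2201} \approx -0.65289$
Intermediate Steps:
$\frac{3630 + \left(-3\right) \left(-14\right) \left(-5 - 4\right) \left(6 - 4\right)}{120 - 4522} = \frac{3630 + 42 \left(- 9 \left(6 - 4\right)\right)}{-4402} = \left(3630 + 42 \left(- 9 \left(6 - 4\right)\right)\right) \left(- \frac{1}{4402}\right) = \left(3630 + 42 \left(\left(-9\right) 2\right)\right) \left(- \frac{1}{4402}\right) = \left(3630 + 42 \left(-18\right)\right) \left(- \frac{1}{4402}\right) = \left(3630 - 756\right) \left(- \frac{1}{4402}\right) = 2874 \left(- \frac{1}{4402}\right) = - \frac{1437}{2201}$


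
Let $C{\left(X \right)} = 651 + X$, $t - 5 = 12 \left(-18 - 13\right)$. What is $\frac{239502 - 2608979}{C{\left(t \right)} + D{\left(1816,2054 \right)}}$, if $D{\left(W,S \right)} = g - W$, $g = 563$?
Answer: $\frac{139381}{57} \approx 2445.3$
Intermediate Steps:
$t = -367$ ($t = 5 + 12 \left(-18 - 13\right) = 5 + 12 \left(-31\right) = 5 - 372 = -367$)
$D{\left(W,S \right)} = 563 - W$
$\frac{239502 - 2608979}{C{\left(t \right)} + D{\left(1816,2054 \right)}} = \frac{239502 - 2608979}{\left(651 - 367\right) + \left(563 - 1816\right)} = - \frac{2369477}{284 + \left(563 - 1816\right)} = - \frac{2369477}{284 - 1253} = - \frac{2369477}{-969} = \left(-2369477\right) \left(- \frac{1}{969}\right) = \frac{139381}{57}$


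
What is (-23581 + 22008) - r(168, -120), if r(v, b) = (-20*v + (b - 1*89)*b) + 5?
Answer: -23298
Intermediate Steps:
r(v, b) = 5 - 20*v + b*(-89 + b) (r(v, b) = (-20*v + (b - 89)*b) + 5 = (-20*v + (-89 + b)*b) + 5 = (-20*v + b*(-89 + b)) + 5 = 5 - 20*v + b*(-89 + b))
(-23581 + 22008) - r(168, -120) = (-23581 + 22008) - (5 + (-120)**2 - 89*(-120) - 20*168) = -1573 - (5 + 14400 + 10680 - 3360) = -1573 - 1*21725 = -1573 - 21725 = -23298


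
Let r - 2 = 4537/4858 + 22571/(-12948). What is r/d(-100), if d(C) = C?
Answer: -37448963/3145069200 ≈ -0.011907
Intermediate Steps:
r = 37448963/31450692 (r = 2 + (4537/4858 + 22571/(-12948)) = 2 + (4537*(1/4858) + 22571*(-1/12948)) = 2 + (4537/4858 - 22571/12948) = 2 - 25452421/31450692 = 37448963/31450692 ≈ 1.1907)
r/d(-100) = (37448963/31450692)/(-100) = (37448963/31450692)*(-1/100) = -37448963/3145069200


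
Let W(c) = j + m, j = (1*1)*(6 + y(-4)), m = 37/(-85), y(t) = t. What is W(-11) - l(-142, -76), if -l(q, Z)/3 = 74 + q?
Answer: -17207/85 ≈ -202.44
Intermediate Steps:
m = -37/85 (m = 37*(-1/85) = -37/85 ≈ -0.43529)
j = 2 (j = (1*1)*(6 - 4) = 1*2 = 2)
l(q, Z) = -222 - 3*q (l(q, Z) = -3*(74 + q) = -222 - 3*q)
W(c) = 133/85 (W(c) = 2 - 37/85 = 133/85)
W(-11) - l(-142, -76) = 133/85 - (-222 - 3*(-142)) = 133/85 - (-222 + 426) = 133/85 - 1*204 = 133/85 - 204 = -17207/85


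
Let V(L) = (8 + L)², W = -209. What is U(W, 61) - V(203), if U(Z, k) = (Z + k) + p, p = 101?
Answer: -44568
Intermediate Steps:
U(Z, k) = 101 + Z + k (U(Z, k) = (Z + k) + 101 = 101 + Z + k)
U(W, 61) - V(203) = (101 - 209 + 61) - (8 + 203)² = -47 - 1*211² = -47 - 1*44521 = -47 - 44521 = -44568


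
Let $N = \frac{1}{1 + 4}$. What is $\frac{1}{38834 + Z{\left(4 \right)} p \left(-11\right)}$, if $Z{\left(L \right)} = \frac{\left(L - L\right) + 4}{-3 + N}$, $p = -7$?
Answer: $\frac{1}{38724} \approx 2.5824 \cdot 10^{-5}$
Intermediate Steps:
$N = \frac{1}{5} \approx 0.2$
$Z{\left(L \right)} = - \frac{10}{7}$ ($Z{\left(L \right)} = \frac{\left(L - L\right) + 4}{-3 + \frac{1}{5}} = \frac{0 + 4}{- \frac{14}{5}} = 4 \left(- \frac{5}{14}\right) = - \frac{10}{7}$)
$\frac{1}{38834 + Z{\left(4 \right)} p \left(-11\right)} = \frac{1}{38834 + \left(- \frac{10}{7}\right) \left(-7\right) \left(-11\right)} = \frac{1}{38834 + 10 \left(-11\right)} = \frac{1}{38834 - 110} = \frac{1}{38724}$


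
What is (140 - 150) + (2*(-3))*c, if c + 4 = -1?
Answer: 20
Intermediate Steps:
c = -5 (c = -4 - 1 = -5)
(140 - 150) + (2*(-3))*c = (140 - 150) + (2*(-3))*(-5) = -10 - 6*(-5) = -10 + 30 = 20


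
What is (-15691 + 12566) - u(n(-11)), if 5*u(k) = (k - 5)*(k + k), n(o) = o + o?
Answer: -16813/5 ≈ -3362.6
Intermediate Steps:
n(o) = 2*o
u(k) = 2*k*(-5 + k)/5 (u(k) = ((k - 5)*(k + k))/5 = ((-5 + k)*(2*k))/5 = (2*k*(-5 + k))/5 = 2*k*(-5 + k)/5)
(-15691 + 12566) - u(n(-11)) = (-15691 + 12566) - 2*2*(-11)*(-5 + 2*(-11))/5 = -3125 - 2*(-22)*(-5 - 22)/5 = -3125 - 2*(-22)*(-27)/5 = -3125 - 1*1188/5 = -3125 - 1188/5 = -16813/5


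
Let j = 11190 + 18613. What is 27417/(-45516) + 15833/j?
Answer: -32151341/452171116 ≈ -0.071104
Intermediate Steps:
j = 29803
27417/(-45516) + 15833/j = 27417/(-45516) + 15833/29803 = 27417*(-1/45516) + 15833*(1/29803) = -9139/15172 + 15833/29803 = -32151341/452171116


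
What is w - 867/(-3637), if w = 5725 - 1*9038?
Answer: -12048514/3637 ≈ -3312.8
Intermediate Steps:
w = -3313 (w = 5725 - 9038 = -3313)
w - 867/(-3637) = -3313 - 867/(-3637) = -3313 - 867*(-1)/3637 = -3313 - 1*(-867/3637) = -3313 + 867/3637 = -12048514/3637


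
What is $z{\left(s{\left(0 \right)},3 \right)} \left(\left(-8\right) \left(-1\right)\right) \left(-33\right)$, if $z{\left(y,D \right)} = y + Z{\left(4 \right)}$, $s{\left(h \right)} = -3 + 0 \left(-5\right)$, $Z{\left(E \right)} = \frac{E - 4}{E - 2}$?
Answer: $792$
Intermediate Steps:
$Z{\left(E \right)} = \frac{-4 + E}{-2 + E}$
$s{\left(h \right)} = -3$ ($s{\left(h \right)} = -3 + 0 = -3$)
$z{\left(y,D \right)} = y$ ($z{\left(y,D \right)} = y + \frac{-4 + 4}{-2 + 4} = y + \frac{1}{2} \cdot 0 = y + 0 = y$)
$z{\left(s{\left(0 \right)},3 \right)} \left(\left(-8\right) \left(-1\right)\right) \left(-33\right) = - 3 \left(\left(-8\right) \left(-1\right)\right) \left(-33\right) = \left(-3\right) 8 \left(-33\right) = \left(-24\right) \left(-33\right) = 792$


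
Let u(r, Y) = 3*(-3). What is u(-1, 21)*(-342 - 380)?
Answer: 6498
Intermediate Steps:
u(r, Y) = -9
u(-1, 21)*(-342 - 380) = -9*(-342 - 380) = -9*(-722) = 6498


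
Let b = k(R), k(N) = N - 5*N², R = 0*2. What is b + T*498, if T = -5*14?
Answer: -34860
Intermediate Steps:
R = 0
b = 0 (b = 0*(1 - 5*0) = 0*(1 + 0) = 0*1 = 0)
T = -70
b + T*498 = 0 - 70*498 = 0 - 34860 = -34860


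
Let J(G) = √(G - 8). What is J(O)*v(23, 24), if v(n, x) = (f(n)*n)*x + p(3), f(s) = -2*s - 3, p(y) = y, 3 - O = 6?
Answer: -27045*I*√11 ≈ -89698.0*I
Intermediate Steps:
O = -3 (O = 3 - 1*6 = 3 - 6 = -3)
f(s) = -3 - 2*s
v(n, x) = 3 + n*x*(-3 - 2*n) (v(n, x) = ((-3 - 2*n)*n)*x + 3 = (n*(-3 - 2*n))*x + 3 = n*x*(-3 - 2*n) + 3 = 3 + n*x*(-3 - 2*n))
J(G) = √(-8 + G)
J(O)*v(23, 24) = √(-8 - 3)*(3 - 1*23*24*(3 + 2*23)) = √(-11)*(3 - 1*23*24*(3 + 46)) = (I*√11)*(3 - 1*23*24*49) = (I*√11)*(3 - 27048) = (I*√11)*(-27045) = -27045*I*√11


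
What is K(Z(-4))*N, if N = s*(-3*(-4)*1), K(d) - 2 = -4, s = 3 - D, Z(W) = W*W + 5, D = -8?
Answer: -264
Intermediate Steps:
Z(W) = 5 + W² (Z(W) = W² + 5 = 5 + W²)
s = 11 (s = 3 - 1*(-8) = 3 + 8 = 11)
K(d) = -2 (K(d) = 2 - 4 = -2)
N = 132 (N = 11*(-3*(-4)*1) = 11*(12*1) = 11*12 = 132)
K(Z(-4))*N = -2*132 = -264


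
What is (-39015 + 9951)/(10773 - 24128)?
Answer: 29064/13355 ≈ 2.1763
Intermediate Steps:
(-39015 + 9951)/(10773 - 24128) = -29064/(-13355) = -29064*(-1/13355) = 29064/13355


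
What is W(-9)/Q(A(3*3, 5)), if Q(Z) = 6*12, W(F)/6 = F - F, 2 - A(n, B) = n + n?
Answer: 0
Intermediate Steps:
A(n, B) = 2 - 2*n (A(n, B) = 2 - (n + n) = 2 - 2*n)
W(F) = 0 (W(F) = 6*(F - F) = 6*0 = 0)
Q(Z) = 72
W(-9)/Q(A(3*3, 5)) = 0/72 = 0*(1/72) = 0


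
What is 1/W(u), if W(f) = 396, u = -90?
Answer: 1/396 ≈ 0.0025253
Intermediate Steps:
1/W(u) = 1/396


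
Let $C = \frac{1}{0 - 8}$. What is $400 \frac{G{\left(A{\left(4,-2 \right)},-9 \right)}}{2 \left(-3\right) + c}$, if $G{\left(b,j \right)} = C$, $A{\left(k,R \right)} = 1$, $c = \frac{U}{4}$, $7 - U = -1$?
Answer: $\frac{25}{2} \approx 12.5$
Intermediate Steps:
$U = 8$ ($U = 7 - -1 = 7 + 1 = 8$)
$c = 2$ ($c = \frac{8}{4} = 8 \cdot \frac{1}{4} = 2$)
$C = - \frac{1}{8}$ ($C = \frac{1}{-8} = - \frac{1}{8} \approx -0.125$)
$G{\left(b,j \right)} = - \frac{1}{8}$
$400 \frac{G{\left(A{\left(4,-2 \right)},-9 \right)}}{2 \left(-3\right) + c} = 400 \left(- \frac{1}{8 \left(2 \left(-3\right) + 2\right)}\right) = 400 \left(- \frac{1}{8 \left(-6 + 2\right)}\right) = 400 \left(- \frac{1}{8 \left(-4\right)}\right) = 400 \left(\left(- \frac{1}{8}\right) \left(- \frac{1}{4}\right)\right) = 400 \cdot \frac{1}{32} = \frac{25}{2}$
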